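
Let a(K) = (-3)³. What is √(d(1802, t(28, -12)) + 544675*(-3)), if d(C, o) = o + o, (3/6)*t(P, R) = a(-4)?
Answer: I*√1634133 ≈ 1278.3*I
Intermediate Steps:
a(K) = -27
t(P, R) = -54 (t(P, R) = 2*(-27) = -54)
d(C, o) = 2*o
√(d(1802, t(28, -12)) + 544675*(-3)) = √(2*(-54) + 544675*(-3)) = √(-108 - 1634025) = √(-1634133) = I*√1634133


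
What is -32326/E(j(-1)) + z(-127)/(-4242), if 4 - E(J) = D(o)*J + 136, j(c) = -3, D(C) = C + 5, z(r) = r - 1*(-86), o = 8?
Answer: 15236745/43834 ≈ 347.60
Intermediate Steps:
z(r) = 86 + r (z(r) = r + 86 = 86 + r)
D(C) = 5 + C
E(J) = -132 - 13*J (E(J) = 4 - ((5 + 8)*J + 136) = 4 - (13*J + 136) = 4 - (136 + 13*J) = 4 + (-136 - 13*J) = -132 - 13*J)
-32326/E(j(-1)) + z(-127)/(-4242) = -32326/(-132 - 13*(-3)) + (86 - 127)/(-4242) = -32326/(-132 + 39) - 41*(-1/4242) = -32326/(-93) + 41/4242 = -32326*(-1/93) + 41/4242 = 32326/93 + 41/4242 = 15236745/43834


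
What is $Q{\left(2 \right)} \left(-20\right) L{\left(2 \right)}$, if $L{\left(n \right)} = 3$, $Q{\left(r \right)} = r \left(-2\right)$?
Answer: $240$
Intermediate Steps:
$Q{\left(r \right)} = - 2 r$
$Q{\left(2 \right)} \left(-20\right) L{\left(2 \right)} = \left(-2\right) 2 \left(-20\right) 3 = \left(-4\right) \left(-20\right) 3 = 80 \cdot 3 = 240$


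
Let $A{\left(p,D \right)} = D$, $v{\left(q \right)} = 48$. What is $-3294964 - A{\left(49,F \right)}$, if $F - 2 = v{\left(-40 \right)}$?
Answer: $-3295014$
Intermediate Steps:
$F = 50$ ($F = 2 + 48 = 50$)
$-3294964 - A{\left(49,F \right)} = -3294964 - 50 = -3295014$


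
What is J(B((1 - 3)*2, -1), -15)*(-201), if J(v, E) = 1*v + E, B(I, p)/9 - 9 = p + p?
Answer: -9648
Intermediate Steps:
B(I, p) = 81 + 18*p (B(I, p) = 81 + 9*(p + p) = 81 + 9*(2*p) = 81 + 18*p)
J(v, E) = E + v (J(v, E) = v + E = E + v)
J(B((1 - 3)*2, -1), -15)*(-201) = (-15 + (81 + 18*(-1)))*(-201) = (-15 + (81 - 18))*(-201) = (-15 + 63)*(-201) = 48*(-201) = -9648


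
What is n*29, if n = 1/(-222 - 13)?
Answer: -29/235 ≈ -0.12340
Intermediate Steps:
n = -1/235 (n = 1/(-235) = -1/235 ≈ -0.0042553)
n*29 = -1/235*29 = -29/235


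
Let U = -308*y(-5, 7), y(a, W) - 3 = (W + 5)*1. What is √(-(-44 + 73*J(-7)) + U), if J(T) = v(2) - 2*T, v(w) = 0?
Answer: 3*I*√622 ≈ 74.82*I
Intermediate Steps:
J(T) = -2*T (J(T) = 0 - 2*T = -2*T)
y(a, W) = 8 + W (y(a, W) = 3 + (W + 5)*1 = 3 + (5 + W)*1 = 3 + (5 + W) = 8 + W)
U = -4620 (U = -308*(8 + 7) = -308*15 = -4620)
√(-(-44 + 73*J(-7)) + U) = √(-(-44 + 73*(-2*(-7))) - 4620) = √(-(-44 + 73*14) - 4620) = √(-(-44 + 1022) - 4620) = √(-1*978 - 4620) = √(-978 - 4620) = √(-5598) = 3*I*√622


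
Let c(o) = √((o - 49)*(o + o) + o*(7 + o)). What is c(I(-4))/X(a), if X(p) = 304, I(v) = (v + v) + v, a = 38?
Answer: √381/152 ≈ 0.12842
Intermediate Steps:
I(v) = 3*v (I(v) = 2*v + v = 3*v)
c(o) = √(o*(7 + o) + 2*o*(-49 + o)) (c(o) = √((-49 + o)*(2*o) + o*(7 + o)) = √(2*o*(-49 + o) + o*(7 + o)) = √(o*(7 + o) + 2*o*(-49 + o)))
c(I(-4))/X(a) = √((3*(-4))*(-91 + 3*(3*(-4))))/304 = √(-12*(-91 + 3*(-12)))*(1/304) = √(-12*(-91 - 36))*(1/304) = √(-12*(-127))*(1/304) = √1524*(1/304) = (2*√381)*(1/304) = √381/152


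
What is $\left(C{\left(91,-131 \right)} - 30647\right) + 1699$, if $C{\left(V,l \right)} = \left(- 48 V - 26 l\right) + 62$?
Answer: $-29848$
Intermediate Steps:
$C{\left(V,l \right)} = 62 - 48 V - 26 l$
$\left(C{\left(91,-131 \right)} - 30647\right) + 1699 = \left(\left(62 - 4368 - -3406\right) - 30647\right) + 1699 = \left(\left(62 - 4368 + 3406\right) - 30647\right) + 1699 = \left(-900 - 30647\right) + 1699 = -31547 + 1699 = -29848$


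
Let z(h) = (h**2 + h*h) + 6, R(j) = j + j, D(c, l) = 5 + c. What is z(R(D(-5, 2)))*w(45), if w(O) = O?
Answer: 270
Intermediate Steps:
R(j) = 2*j
z(h) = 6 + 2*h**2 (z(h) = (h**2 + h**2) + 6 = 2*h**2 + 6 = 6 + 2*h**2)
z(R(D(-5, 2)))*w(45) = (6 + 2*(2*(5 - 5))**2)*45 = (6 + 2*(2*0)**2)*45 = (6 + 2*0**2)*45 = (6 + 2*0)*45 = (6 + 0)*45 = 6*45 = 270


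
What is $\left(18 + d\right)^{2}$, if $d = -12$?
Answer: $36$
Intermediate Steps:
$\left(18 + d\right)^{2} = \left(18 - 12\right)^{2} = 6^{2} = 36$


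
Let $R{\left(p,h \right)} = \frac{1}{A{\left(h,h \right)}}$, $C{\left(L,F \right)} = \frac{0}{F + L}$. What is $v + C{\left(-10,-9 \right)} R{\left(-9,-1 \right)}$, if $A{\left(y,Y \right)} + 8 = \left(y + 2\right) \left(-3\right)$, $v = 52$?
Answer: $52$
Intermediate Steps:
$A{\left(y,Y \right)} = -14 - 3 y$ ($A{\left(y,Y \right)} = -8 + \left(y + 2\right) \left(-3\right) = -8 + \left(2 + y\right) \left(-3\right) = -8 - \left(6 + 3 y\right) = -14 - 3 y$)
$C{\left(L,F \right)} = 0$
$R{\left(p,h \right)} = \frac{1}{-14 - 3 h}$
$v + C{\left(-10,-9 \right)} R{\left(-9,-1 \right)} = 52 + 0 \left(- \frac{1}{14 + 3 \left(-1\right)}\right) = 52 + 0 \left(- \frac{1}{14 - 3}\right) = 52 + 0 \left(- \frac{1}{11}\right) = 52 + 0 = 52$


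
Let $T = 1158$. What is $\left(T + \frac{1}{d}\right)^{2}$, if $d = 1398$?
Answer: $\frac{2620788643225}{1954404} \approx 1.341 \cdot 10^{6}$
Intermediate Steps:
$\left(T + \frac{1}{d}\right)^{2} = \left(1158 + \frac{1}{1398}\right)^{2} = \left(\frac{1618885}{1398}\right)^{2} = \frac{2620788643225}{1954404}$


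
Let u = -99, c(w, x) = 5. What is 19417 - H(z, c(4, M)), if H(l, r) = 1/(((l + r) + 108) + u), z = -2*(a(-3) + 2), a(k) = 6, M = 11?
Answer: 38835/2 ≈ 19418.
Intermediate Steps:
z = -16 (z = -2*(6 + 2) = -2*8 = -16)
H(l, r) = 1/(9 + l + r) (H(l, r) = 1/(((l + r) + 108) - 99) = 1/((108 + l + r) - 99) = 1/(9 + l + r))
19417 - H(z, c(4, M)) = 19417 - 1/(9 - 16 + 5) = 19417 - 1/(-2) = 19417 - 1*(-½) = 19417 + ½ = 38835/2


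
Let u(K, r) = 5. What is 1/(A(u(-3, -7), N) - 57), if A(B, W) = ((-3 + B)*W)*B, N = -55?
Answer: -1/607 ≈ -0.0016474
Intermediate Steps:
A(B, W) = B*W*(-3 + B) (A(B, W) = (W*(-3 + B))*B = B*W*(-3 + B))
1/(A(u(-3, -7), N) - 57) = 1/(5*(-55)*(-3 + 5) - 57) = 1/(5*(-55)*2 - 57) = 1/(-550 - 57) = 1/(-607) = -1/607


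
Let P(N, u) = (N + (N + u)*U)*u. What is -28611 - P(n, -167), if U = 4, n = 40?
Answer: -106767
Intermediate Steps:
P(N, u) = u*(4*u + 5*N) (P(N, u) = (N + (N + u)*4)*u = (N + (4*N + 4*u))*u = (4*u + 5*N)*u = u*(4*u + 5*N))
-28611 - P(n, -167) = -28611 - (-167)*(4*(-167) + 5*40) = -28611 - (-167)*(-668 + 200) = -28611 - (-167)*(-468) = -28611 - 1*78156 = -28611 - 78156 = -106767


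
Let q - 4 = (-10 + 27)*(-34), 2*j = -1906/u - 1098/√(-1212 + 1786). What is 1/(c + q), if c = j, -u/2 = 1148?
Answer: -3023719496/1731591869617 + 5042016*√574/1731591869617 ≈ -0.0016764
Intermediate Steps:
u = -2296 (u = -2*1148 = -2296)
j = 953/2296 - 549*√574/574 (j = (-1906/(-2296) - 1098/√(-1212 + 1786))/2 = (-1906*(-1/2296) - 1098*√574/574)/2 = (953/1148 - 549*√574/287)/2 = 953/2296 - 549*√574/574 ≈ -22.500)
c = 953/2296 - 549*√574/574 ≈ -22.500
q = -574 (q = 4 + (-10 + 27)*(-34) = 4 + 17*(-34) = 4 - 578 = -574)
1/(c + q) = 1/((953/2296 - 549*√574/574) - 574) = 1/(-1316951/2296 - 549*√574/574)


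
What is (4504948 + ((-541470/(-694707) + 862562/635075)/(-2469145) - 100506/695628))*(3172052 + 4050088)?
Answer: 42158368521695621663755180257746/1295770607801608575 ≈ 3.2535e+13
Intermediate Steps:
(4504948 + ((-541470/(-694707) + 862562/635075)/(-2469145) - 100506/695628))*(3172052 + 4050088) = (4504948 + ((-541470*(-1/694707) + 862562*(1/635075))*(-1/2469145) - 100506*1/695628))*7222140 = (4504948 + ((180490/231569 + 45398/33425)*(-1/2469145) - 16751/115938))*7222140 = (4504948 + ((16545647712/7740193825)*(-1/2469145) - 16751/115938))*7222140 = (4504948 + (-16545647712/19111660882029625 - 16751/115938))*7222140 = (4504948 - 16849544721272772749/116619354702144771750)*7222140 = (525364111877172963932846251/116619354702144771750)*7222140 = 42158368521695621663755180257746/1295770607801608575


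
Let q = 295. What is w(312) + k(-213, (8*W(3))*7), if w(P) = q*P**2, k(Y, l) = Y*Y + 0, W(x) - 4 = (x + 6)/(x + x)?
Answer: 28761849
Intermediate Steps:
W(x) = 4 + (6 + x)/(2*x) (W(x) = 4 + (x + 6)/(x + x) = 4 + (6 + x)/((2*x)) = 4 + (6 + x)*(1/(2*x)) = 4 + (6 + x)/(2*x))
k(Y, l) = Y**2 (k(Y, l) = Y**2 + 0 = Y**2)
w(P) = 295*P**2
w(312) + k(-213, (8*W(3))*7) = 295*312**2 + (-213)**2 = 295*97344 + 45369 = 28716480 + 45369 = 28761849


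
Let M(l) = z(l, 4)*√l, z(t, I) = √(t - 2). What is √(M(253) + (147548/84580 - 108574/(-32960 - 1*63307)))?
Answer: √(11901541671428947185 + 4143527780083461225*√63503)/2035565715 ≈ 15.965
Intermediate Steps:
z(t, I) = √(-2 + t)
M(l) = √l*√(-2 + l) (M(l) = √(-2 + l)*√l = √l*√(-2 + l))
√(M(253) + (147548/84580 - 108574/(-32960 - 1*63307))) = √(√253*√(-2 + 253) + (147548/84580 - 108574/(-32960 - 1*63307))) = √(√253*√251 + (147548*(1/84580) - 108574/(-32960 - 63307))) = √(√63503 + (36887/21145 - 108574/(-96267))) = √(√63503 + (36887/21145 - 108574*(-1/96267))) = √(√63503 + (36887/21145 + 108574/96267)) = √(√63503 + 5846798059/2035565715) = √(5846798059/2035565715 + √63503)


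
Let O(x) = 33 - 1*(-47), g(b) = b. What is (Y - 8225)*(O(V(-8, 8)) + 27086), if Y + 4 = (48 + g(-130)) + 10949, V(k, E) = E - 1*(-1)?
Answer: 71663908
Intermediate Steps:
V(k, E) = 1 + E (V(k, E) = E + 1 = 1 + E)
Y = 10863 (Y = -4 + ((48 - 130) + 10949) = -4 + (-82 + 10949) = -4 + 10867 = 10863)
O(x) = 80 (O(x) = 33 + 47 = 80)
(Y - 8225)*(O(V(-8, 8)) + 27086) = (10863 - 8225)*(80 + 27086) = 2638*27166 = 71663908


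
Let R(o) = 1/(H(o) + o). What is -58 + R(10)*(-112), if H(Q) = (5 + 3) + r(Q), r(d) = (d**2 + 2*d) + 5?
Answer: -8406/143 ≈ -58.783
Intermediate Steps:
r(d) = 5 + d**2 + 2*d
H(Q) = 13 + Q**2 + 2*Q (H(Q) = (5 + 3) + (5 + Q**2 + 2*Q) = 8 + (5 + Q**2 + 2*Q) = 13 + Q**2 + 2*Q)
R(o) = 1/(13 + o**2 + 3*o) (R(o) = 1/((13 + o**2 + 2*o) + o) = 1/(13 + o**2 + 3*o))
-58 + R(10)*(-112) = -58 - 112/(13 + 10**2 + 3*10) = -58 - 112/(13 + 100 + 30) = -58 - 112/143 = -8406/143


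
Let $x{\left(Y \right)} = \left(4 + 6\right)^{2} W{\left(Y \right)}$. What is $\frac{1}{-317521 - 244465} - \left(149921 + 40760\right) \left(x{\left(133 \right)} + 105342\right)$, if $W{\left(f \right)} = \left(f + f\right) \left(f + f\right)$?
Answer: $- \frac{769510121475302973}{561986} \approx -1.3693 \cdot 10^{12}$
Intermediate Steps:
$W{\left(f \right)} = 4 f^{2}$ ($W{\left(f \right)} = 2 f 2 f = 4 f^{2}$)
$x{\left(Y \right)} = 400 Y^{2}$ ($x{\left(Y \right)} = \left(4 + 6\right)^{2} \cdot 4 Y^{2} = 10^{2} \cdot 4 Y^{2} = 100 \cdot 4 Y^{2} = 400 Y^{2}$)
$\frac{1}{-317521 - 244465} - \left(149921 + 40760\right) \left(x{\left(133 \right)} + 105342\right) = \frac{1}{-317521 - 244465} - \left(149921 + 40760\right) \left(400 \cdot 133^{2} + 105342\right) = \frac{1}{-561986} - 190681 \left(400 \cdot 17689 + 105342\right) = - \frac{1}{561986} - 190681 \left(7075600 + 105342\right) = - \frac{1}{561986} - 190681 \cdot 7180942 = - \frac{1}{561986} - 1369269201502 = - \frac{769510121475302973}{561986}$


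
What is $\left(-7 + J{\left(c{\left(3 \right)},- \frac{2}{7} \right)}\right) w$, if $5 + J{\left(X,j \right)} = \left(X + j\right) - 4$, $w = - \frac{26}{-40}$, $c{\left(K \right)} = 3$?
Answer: $- \frac{1209}{140} \approx -8.6357$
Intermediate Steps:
$w = \frac{13}{20}$ ($w = \left(-26\right) \left(- \frac{1}{40}\right) = \frac{13}{20} \approx 0.65$)
$J{\left(X,j \right)} = -9 + X + j$ ($J{\left(X,j \right)} = -5 - \left(4 - X - j\right) = -5 + \left(-4 + X + j\right) = -9 + X + j$)
$\left(-7 + J{\left(c{\left(3 \right)},- \frac{2}{7} \right)}\right) w = \left(-7 - \left(6 + \frac{2}{7}\right)\right) \frac{13}{20} = \left(-7 - \frac{44}{7}\right) \frac{13}{20} = \left(- \frac{93}{7}\right) \frac{13}{20} = - \frac{1209}{140}$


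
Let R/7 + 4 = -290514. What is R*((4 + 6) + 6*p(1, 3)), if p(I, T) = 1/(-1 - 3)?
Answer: -17285821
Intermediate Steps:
R = -2033626 (R = -28 + 7*(-290514) = -28 - 2033598 = -2033626)
p(I, T) = -1/4 (p(I, T) = 1/(-4) = -1/4)
R*((4 + 6) + 6*p(1, 3)) = -2033626*((4 + 6) + 6*(-1/4)) = -2033626*(10 - 3/2) = -2033626*17/2 = -17285821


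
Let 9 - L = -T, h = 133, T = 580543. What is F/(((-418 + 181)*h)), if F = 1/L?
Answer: -1/18299579592 ≈ -5.4646e-11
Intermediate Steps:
L = 580552 (L = 9 - (-1)*580543 = 9 - 1*(-580543) = 9 + 580543 = 580552)
F = 1/580552 ≈ 1.7225e-6
F/(((-418 + 181)*h)) = 1/(580552*(((-418 + 181)*133))) = 1/(580552*((-237*133))) = (1/580552)/(-31521) = (1/580552)*(-1/31521) = -1/18299579592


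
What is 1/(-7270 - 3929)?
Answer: -1/11199 ≈ -8.9294e-5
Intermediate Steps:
1/(-7270 - 3929) = 1/(-11199) = -1/11199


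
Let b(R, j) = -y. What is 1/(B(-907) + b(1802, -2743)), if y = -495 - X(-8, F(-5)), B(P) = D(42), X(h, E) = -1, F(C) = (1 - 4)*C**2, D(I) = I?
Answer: 1/536 ≈ 0.0018657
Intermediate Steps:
F(C) = -3*C**2
B(P) = 42
y = -494 (y = -495 - 1*(-1) = -495 + 1 = -494)
b(R, j) = 494 (b(R, j) = -1*(-494) = 494)
1/(B(-907) + b(1802, -2743)) = 1/(42 + 494) = 1/536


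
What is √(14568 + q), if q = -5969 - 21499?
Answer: 10*I*√129 ≈ 113.58*I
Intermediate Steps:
q = -27468
√(14568 + q) = √(14568 - 27468) = √(-12900) = 10*I*√129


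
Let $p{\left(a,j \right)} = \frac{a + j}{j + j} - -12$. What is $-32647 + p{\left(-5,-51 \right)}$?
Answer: $- \frac{1664357}{51} \approx -32634.0$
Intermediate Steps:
$p{\left(a,j \right)} = 12 + \frac{a + j}{2 j}$ ($p{\left(a,j \right)} = \frac{a + j}{2 j} + 12 = 12 + \frac{a + j}{2 j}$)
$-32647 + p{\left(-5,-51 \right)} = -32647 + \frac{-5 + 25 \left(-51\right)}{2 \left(-51\right)} = -32647 + \frac{1}{2} \left(- \frac{1}{51}\right) \left(-5 - 1275\right) = -32647 + \frac{1}{2} \left(- \frac{1}{51}\right) \left(-1280\right) = -32647 + \frac{640}{51} = - \frac{1664357}{51}$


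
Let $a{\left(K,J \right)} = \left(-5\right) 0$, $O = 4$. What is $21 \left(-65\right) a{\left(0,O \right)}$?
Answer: $0$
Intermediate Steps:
$a{\left(K,J \right)} = 0$
$21 \left(-65\right) a{\left(0,O \right)} = 21 \left(-65\right) 0 = \left(-1365\right) 0 = 0$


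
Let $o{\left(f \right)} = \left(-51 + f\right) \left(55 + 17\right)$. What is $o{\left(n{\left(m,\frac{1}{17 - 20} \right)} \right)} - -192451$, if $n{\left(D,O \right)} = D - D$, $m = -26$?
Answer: $188779$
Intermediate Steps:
$n{\left(D,O \right)} = 0$
$o{\left(f \right)} = -3672 + 72 f$ ($o{\left(f \right)} = \left(-51 + f\right) 72 = -3672 + 72 f$)
$o{\left(n{\left(m,\frac{1}{17 - 20} \right)} \right)} - -192451 = \left(-3672 + 72 \cdot 0\right) - -192451 = \left(-3672 + 0\right) + 192451 = -3672 + 192451 = 188779$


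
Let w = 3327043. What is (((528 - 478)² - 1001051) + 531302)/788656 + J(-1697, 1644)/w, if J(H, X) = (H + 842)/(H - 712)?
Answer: -113482678140251/191544146967184 ≈ -0.59246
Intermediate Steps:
J(H, X) = (842 + H)/(-712 + H)
(((528 - 478)² - 1001051) + 531302)/788656 + J(-1697, 1644)/w = (((528 - 478)² - 1001051) + 531302)/788656 + ((842 - 1697)/(-712 - 1697))/3327043 = ((50² - 1001051) + 531302)*(1/788656) + (-855/(-2409))*(1/3327043) = ((2500 - 1001051) + 531302)*(1/788656) - 1/2409*(-855)*(1/3327043) = (-998551 + 531302)*(1/788656) + (285/803)*(1/3327043) = -467249*1/788656 + 285/2671615529 = -467249/788656 + 285/2671615529 = -113482678140251/191544146967184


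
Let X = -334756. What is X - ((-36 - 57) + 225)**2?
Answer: -352180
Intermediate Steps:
X - ((-36 - 57) + 225)**2 = -334756 - ((-36 - 57) + 225)**2 = -334756 - (-93 + 225)**2 = -334756 - 1*132**2 = -334756 - 1*17424 = -334756 - 17424 = -352180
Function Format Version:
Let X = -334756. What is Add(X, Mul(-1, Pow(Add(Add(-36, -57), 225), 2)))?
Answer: -352180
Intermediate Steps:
Add(X, Mul(-1, Pow(Add(Add(-36, -57), 225), 2))) = Add(-334756, Mul(-1, Pow(Add(Add(-36, -57), 225), 2))) = Add(-334756, Mul(-1, Pow(Add(-93, 225), 2))) = Add(-334756, Mul(-1, Pow(132, 2))) = Add(-334756, Mul(-1, 17424)) = Add(-334756, -17424) = -352180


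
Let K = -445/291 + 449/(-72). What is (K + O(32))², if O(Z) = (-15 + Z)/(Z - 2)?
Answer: 63190396129/1219406400 ≈ 51.821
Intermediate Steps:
O(Z) = (-15 + Z)/(-2 + Z)
K = -54233/6984 (K = -445*1/291 + 449*(-1/72) = -445/291 - 449/72 = -54233/6984 ≈ -7.7653)
(K + O(32))² = (-54233/6984 + (-15 + 32)/(-2 + 32))² = (-54233/6984 + 17/30)² = (-251377/34920)² = 63190396129/1219406400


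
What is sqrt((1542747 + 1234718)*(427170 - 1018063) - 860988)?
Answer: I*sqrt(1641185487233) ≈ 1.2811e+6*I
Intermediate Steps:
sqrt((1542747 + 1234718)*(427170 - 1018063) - 860988) = sqrt(2777465*(-590893) - 860988) = sqrt(-1641184626245 - 860988) = sqrt(-1641185487233) = I*sqrt(1641185487233)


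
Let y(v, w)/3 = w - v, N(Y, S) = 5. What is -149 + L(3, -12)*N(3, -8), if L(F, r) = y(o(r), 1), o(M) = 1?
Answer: -149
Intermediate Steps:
y(v, w) = -3*v + 3*w (y(v, w) = 3*(w - v) = -3*v + 3*w)
L(F, r) = 0 (L(F, r) = -3*1 + 3*1 = -3 + 3 = 0)
-149 + L(3, -12)*N(3, -8) = -149 + 0*5 = -149 + 0 = -149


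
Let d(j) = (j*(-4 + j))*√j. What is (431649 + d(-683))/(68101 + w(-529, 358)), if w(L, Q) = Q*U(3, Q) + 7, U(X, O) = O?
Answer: 47961/21808 + 156407*I*√683/65424 ≈ 2.1992 + 62.478*I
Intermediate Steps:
w(L, Q) = 7 + Q² (w(L, Q) = Q*Q + 7 = Q² + 7 = 7 + Q²)
d(j) = j^(3/2)*(-4 + j)
(431649 + d(-683))/(68101 + w(-529, 358)) = (431649 + (-683)^(3/2)*(-4 - 683))/(68101 + (7 + 358²)) = (431649 - 683*I*√683*(-687))/(68101 + (7 + 128164)) = (431649 + 469221*I*√683)/(68101 + 128171) = (431649 + 469221*I*√683)/196272 = (431649 + 469221*I*√683)*(1/196272) = 47961/21808 + 156407*I*√683/65424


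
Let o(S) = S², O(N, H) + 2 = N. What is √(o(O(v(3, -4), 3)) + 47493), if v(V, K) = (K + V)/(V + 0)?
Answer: √427486/3 ≈ 217.94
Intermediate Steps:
v(V, K) = (K + V)/V
O(N, H) = -2 + N
√(o(O(v(3, -4), 3)) + 47493) = √((-2 + (-4 + 3)/3)² + 47493) = √((-2 + (⅓)*(-1))² + 47493) = √((-2 - ⅓)² + 47493) = √((-7/3)² + 47493) = √(49/9 + 47493) = √(427486/9) = √427486/3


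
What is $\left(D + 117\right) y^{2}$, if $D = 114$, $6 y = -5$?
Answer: $\frac{1925}{12} \approx 160.42$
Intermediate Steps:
$y = - \frac{5}{6}$ ($y = \frac{1}{6} \left(-5\right) = - \frac{5}{6} \approx -0.83333$)
$\left(D + 117\right) y^{2} = \left(114 + 117\right) \left(- \frac{5}{6}\right)^{2} = 231 \cdot \frac{25}{36} = \frac{1925}{12}$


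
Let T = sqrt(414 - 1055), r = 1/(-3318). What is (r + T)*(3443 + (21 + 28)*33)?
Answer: -2530/1659 + 5060*I*sqrt(641) ≈ -1.525 + 1.2811e+5*I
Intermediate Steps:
r = -1/3318 ≈ -0.00030139
T = I*sqrt(641) (T = sqrt(-641) = I*sqrt(641) ≈ 25.318*I)
(r + T)*(3443 + (21 + 28)*33) = (-1/3318 + I*sqrt(641))*(3443 + (21 + 28)*33) = (-1/3318 + I*sqrt(641))*(3443 + 49*33) = (-1/3318 + I*sqrt(641))*(3443 + 1617) = (-1/3318 + I*sqrt(641))*5060 = -2530/1659 + 5060*I*sqrt(641)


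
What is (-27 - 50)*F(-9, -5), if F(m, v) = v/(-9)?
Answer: -385/9 ≈ -42.778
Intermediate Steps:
F(m, v) = -v/9 (F(m, v) = v*(-⅑) = -v/9)
(-27 - 50)*F(-9, -5) = (-27 - 50)*(-⅑*(-5)) = -77*5/9 = -385/9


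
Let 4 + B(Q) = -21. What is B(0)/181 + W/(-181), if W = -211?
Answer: 186/181 ≈ 1.0276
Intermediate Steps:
B(Q) = -25 (B(Q) = -4 - 21 = -25)
B(0)/181 + W/(-181) = -25/181 - 211/(-181) = -25*1/181 - 211*(-1/181) = -25/181 + 211/181 = 186/181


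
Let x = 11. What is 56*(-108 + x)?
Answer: -5432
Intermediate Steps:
56*(-108 + x) = 56*(-108 + 11) = 56*(-97) = -5432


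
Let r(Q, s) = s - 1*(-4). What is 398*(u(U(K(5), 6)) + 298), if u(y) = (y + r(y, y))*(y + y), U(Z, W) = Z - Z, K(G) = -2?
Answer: 118604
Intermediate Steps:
r(Q, s) = 4 + s (r(Q, s) = s + 4 = 4 + s)
U(Z, W) = 0
u(y) = 2*y*(4 + 2*y) (u(y) = (y + (4 + y))*(y + y) = (4 + 2*y)*(2*y) = 2*y*(4 + 2*y))
398*(u(U(K(5), 6)) + 298) = 398*(4*0*(2 + 0) + 298) = 398*(4*0*2 + 298) = 398*(0 + 298) = 398*298 = 118604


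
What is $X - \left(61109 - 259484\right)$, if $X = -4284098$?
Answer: $-4085723$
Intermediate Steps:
$X - \left(61109 - 259484\right) = -4284098 - \left(61109 - 259484\right) = -4284098 - -198375 = -4284098 + 198375 = -4085723$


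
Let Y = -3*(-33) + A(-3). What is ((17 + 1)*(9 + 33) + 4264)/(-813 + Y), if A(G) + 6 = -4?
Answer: -1255/181 ≈ -6.9337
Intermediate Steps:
A(G) = -10 (A(G) = -6 - 4 = -10)
Y = 89 (Y = -3*(-33) - 10 = 99 - 10 = 89)
((17 + 1)*(9 + 33) + 4264)/(-813 + Y) = ((17 + 1)*(9 + 33) + 4264)/(-813 + 89) = (18*42 + 4264)/(-724) = (756 + 4264)*(-1/724) = 5020*(-1/724) = -1255/181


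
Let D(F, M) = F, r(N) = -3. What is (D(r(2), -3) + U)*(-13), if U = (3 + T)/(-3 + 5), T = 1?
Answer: 13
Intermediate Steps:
U = 2 (U = (3 + 1)/(-3 + 5) = 4/2 = 4*(1/2) = 2)
(D(r(2), -3) + U)*(-13) = (-3 + 2)*(-13) = -1*(-13) = 13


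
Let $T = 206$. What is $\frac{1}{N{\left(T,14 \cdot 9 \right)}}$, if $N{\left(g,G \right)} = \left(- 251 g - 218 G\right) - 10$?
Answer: $- \frac{1}{79184} \approx -1.2629 \cdot 10^{-5}$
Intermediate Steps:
$N{\left(g,G \right)} = -10 - 251 g - 218 G$
$\frac{1}{N{\left(T,14 \cdot 9 \right)}} = \frac{1}{-10 - 51706 - 218 \cdot 14 \cdot 9} = \frac{1}{-10 - 51706 - 27468} = \frac{1}{-79184} = - \frac{1}{79184}$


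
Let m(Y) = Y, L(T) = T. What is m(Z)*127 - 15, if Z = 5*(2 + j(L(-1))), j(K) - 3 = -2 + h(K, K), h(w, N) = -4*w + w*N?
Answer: 5065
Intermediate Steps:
h(w, N) = -4*w + N*w
j(K) = 1 + K*(-4 + K) (j(K) = 3 + (-2 + K*(-4 + K)) = 1 + K*(-4 + K))
Z = 40 (Z = 5*(2 + (1 - (-4 - 1))) = 5*(2 + (1 - 1*(-5))) = 5*(2 + (1 + 5)) = 5*(2 + 6) = 5*8 = 40)
m(Z)*127 - 15 = 40*127 - 15 = 5080 - 15 = 5065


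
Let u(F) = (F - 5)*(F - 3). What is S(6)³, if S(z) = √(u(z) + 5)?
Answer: 16*√2 ≈ 22.627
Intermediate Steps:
u(F) = (-5 + F)*(-3 + F)
S(z) = √(20 + z² - 8*z) (S(z) = √((15 + z² - 8*z) + 5) = √(20 + z² - 8*z))
S(6)³ = (√(20 + 6² - 8*6))³ = (√(20 + 36 - 48))³ = (√8)³ = (2*√2)³ = 16*√2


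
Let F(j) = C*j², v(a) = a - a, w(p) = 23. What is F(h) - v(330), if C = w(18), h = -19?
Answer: 8303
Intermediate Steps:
C = 23
v(a) = 0
F(j) = 23*j²
F(h) - v(330) = 23*(-19)² - 1*0 = 23*361 + 0 = 8303 + 0 = 8303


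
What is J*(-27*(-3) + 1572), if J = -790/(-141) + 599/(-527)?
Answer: 182860921/24769 ≈ 7382.7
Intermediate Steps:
J = 331871/74307 (J = -790*(-1/141) + 599*(-1/527) = 790/141 - 599/527 = 331871/74307 ≈ 4.4662)
J*(-27*(-3) + 1572) = 331871*(-27*(-3) + 1572)/74307 = 331871*(81 + 1572)/74307 = (331871/74307)*1653 = 182860921/24769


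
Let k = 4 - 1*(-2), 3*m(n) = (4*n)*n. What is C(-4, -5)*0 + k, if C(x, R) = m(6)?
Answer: 6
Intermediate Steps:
m(n) = 4*n²/3 (m(n) = ((4*n)*n)/3 = (4*n²)/3 = 4*n²/3)
C(x, R) = 48 (C(x, R) = (4/3)*6² = (4/3)*36 = 48)
k = 6 (k = 4 + 2 = 6)
C(-4, -5)*0 + k = 48*0 + 6 = 0 + 6 = 6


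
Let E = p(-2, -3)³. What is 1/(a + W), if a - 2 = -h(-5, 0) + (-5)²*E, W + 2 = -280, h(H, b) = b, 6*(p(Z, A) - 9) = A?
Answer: 8/120585 ≈ 6.6343e-5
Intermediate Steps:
p(Z, A) = 9 + A/6
E = 4913/8 (E = (9 + (⅙)*(-3))³ = (9 - ½)³ = (17/2)³ = 4913/8 ≈ 614.13)
W = -282 (W = -2 - 280 = -282)
a = 122841/8 (a = 2 + (-1*0 + (-5)²*(4913/8)) = 2 + (0 + 25*(4913/8)) = 2 + (0 + 122825/8) = 2 + 122825/8 = 122841/8 ≈ 15355.)
1/(a + W) = 1/(122841/8 - 282) = 1/(120585/8) = 8/120585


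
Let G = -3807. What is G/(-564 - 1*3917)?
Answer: 3807/4481 ≈ 0.84959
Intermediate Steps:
G/(-564 - 1*3917) = -3807/(-564 - 1*3917) = -3807/(-564 - 3917) = -3807/(-4481) = -3807*(-1/4481) = 3807/4481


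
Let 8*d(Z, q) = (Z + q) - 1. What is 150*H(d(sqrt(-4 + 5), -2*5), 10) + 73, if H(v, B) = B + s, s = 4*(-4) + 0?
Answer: -827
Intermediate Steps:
s = -16 (s = -16 + 0 = -16)
d(Z, q) = -1/8 + Z/8 + q/8 (d(Z, q) = ((Z + q) - 1)/8 = (-1 + Z + q)/8 = -1/8 + Z/8 + q/8)
H(v, B) = -16 + B (H(v, B) = B - 16 = -16 + B)
150*H(d(sqrt(-4 + 5), -2*5), 10) + 73 = 150*(-16 + 10) + 73 = 150*(-6) + 73 = -900 + 73 = -827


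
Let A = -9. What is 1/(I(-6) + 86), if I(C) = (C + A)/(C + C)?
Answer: 4/349 ≈ 0.011461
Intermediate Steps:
I(C) = (-9 + C)/(2*C) (I(C) = (C - 9)/(C + C) = (-9 + C)/((2*C)) = (-9 + C)*(1/(2*C)) = (-9 + C)/(2*C))
1/(I(-6) + 86) = 1/((½)*(-9 - 6)/(-6) + 86) = 1/((½)*(-⅙)*(-15) + 86) = 1/(5/4 + 86) = 1/(349/4) = 4/349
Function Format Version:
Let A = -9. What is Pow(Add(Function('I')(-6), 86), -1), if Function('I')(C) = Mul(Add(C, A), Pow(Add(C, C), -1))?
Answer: Rational(4, 349) ≈ 0.011461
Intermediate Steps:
Function('I')(C) = Mul(Rational(1, 2), Pow(C, -1), Add(-9, C)) (Function('I')(C) = Mul(Add(C, -9), Pow(Add(C, C), -1)) = Mul(Add(-9, C), Pow(Mul(2, C), -1)) = Mul(Add(-9, C), Mul(Rational(1, 2), Pow(C, -1))) = Mul(Rational(1, 2), Pow(C, -1), Add(-9, C)))
Pow(Add(Function('I')(-6), 86), -1) = Pow(Add(Mul(Rational(1, 2), Pow(-6, -1), Add(-9, -6)), 86), -1) = Pow(Add(Mul(Rational(1, 2), Rational(-1, 6), -15), 86), -1) = Pow(Add(Rational(5, 4), 86), -1) = Pow(Rational(349, 4), -1) = Rational(4, 349)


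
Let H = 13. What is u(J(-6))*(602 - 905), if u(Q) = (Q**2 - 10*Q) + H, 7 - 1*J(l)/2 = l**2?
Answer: -1198971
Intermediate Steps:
J(l) = 14 - 2*l**2
u(Q) = 13 + Q**2 - 10*Q (u(Q) = (Q**2 - 10*Q) + 13 = 13 + Q**2 - 10*Q)
u(J(-6))*(602 - 905) = (13 + (14 - 2*(-6)**2)**2 - 10*(14 - 2*(-6)**2))*(602 - 905) = (13 + (14 - 2*36)**2 - 10*(14 - 2*36))*(-303) = (13 + (14 - 72)**2 - 10*(14 - 72))*(-303) = (13 + (-58)**2 - 10*(-58))*(-303) = (13 + 3364 + 580)*(-303) = 3957*(-303) = -1198971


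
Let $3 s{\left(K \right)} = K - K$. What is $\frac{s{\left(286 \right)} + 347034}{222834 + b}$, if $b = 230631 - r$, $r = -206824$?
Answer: $\frac{347034}{660289} \approx 0.52558$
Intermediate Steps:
$b = 437455$ ($b = 230631 - -206824 = 230631 + 206824 = 437455$)
$s{\left(K \right)} = 0$ ($s{\left(K \right)} = \frac{K - K}{3} = \frac{1}{3} \cdot 0 = 0$)
$\frac{s{\left(286 \right)} + 347034}{222834 + b} = \frac{0 + 347034}{222834 + 437455} = \frac{347034}{660289}$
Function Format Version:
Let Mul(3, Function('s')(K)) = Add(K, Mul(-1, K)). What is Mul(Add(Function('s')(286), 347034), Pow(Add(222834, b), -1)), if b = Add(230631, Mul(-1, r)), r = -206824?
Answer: Rational(347034, 660289) ≈ 0.52558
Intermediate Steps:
b = 437455 (b = Add(230631, Mul(-1, -206824)) = Add(230631, 206824) = 437455)
Function('s')(K) = 0 (Function('s')(K) = Mul(Rational(1, 3), Add(K, Mul(-1, K))) = Mul(Rational(1, 3), 0) = 0)
Mul(Add(Function('s')(286), 347034), Pow(Add(222834, b), -1)) = Mul(Add(0, 347034), Pow(Add(222834, 437455), -1)) = Mul(347034, Pow(660289, -1)) = Mul(347034, Rational(1, 660289)) = Rational(347034, 660289)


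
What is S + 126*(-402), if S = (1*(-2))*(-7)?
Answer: -50638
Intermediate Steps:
S = 14 (S = -2*(-7) = 14)
S + 126*(-402) = 14 + 126*(-402) = 14 - 50652 = -50638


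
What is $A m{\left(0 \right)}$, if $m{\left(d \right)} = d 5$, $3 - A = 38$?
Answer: $0$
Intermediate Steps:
$A = -35$ ($A = 3 - 38 = -35$)
$m{\left(d \right)} = 5 d$
$A m{\left(0 \right)} = - 35 \cdot 5 \cdot 0 = \left(-35\right) 0 = 0$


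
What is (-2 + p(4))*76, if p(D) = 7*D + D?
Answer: 2280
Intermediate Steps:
p(D) = 8*D
(-2 + p(4))*76 = (-2 + 8*4)*76 = (-2 + 32)*76 = 30*76 = 2280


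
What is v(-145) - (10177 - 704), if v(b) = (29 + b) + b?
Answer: -9734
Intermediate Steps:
v(b) = 29 + 2*b
v(-145) - (10177 - 704) = (29 + 2*(-145)) - (10177 - 704) = (29 - 290) - 1*9473 = -261 - 9473 = -9734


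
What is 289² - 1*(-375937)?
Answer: 459458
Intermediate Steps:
289² - 1*(-375937) = 83521 + 375937 = 459458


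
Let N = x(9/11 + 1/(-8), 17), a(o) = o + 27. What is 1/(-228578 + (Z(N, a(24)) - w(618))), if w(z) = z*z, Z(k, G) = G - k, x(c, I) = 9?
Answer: -1/610460 ≈ -1.6381e-6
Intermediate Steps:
a(o) = 27 + o
N = 9
w(z) = z²
1/(-228578 + (Z(N, a(24)) - w(618))) = 1/(-228578 + (((27 + 24) - 1*9) - 1*618²)) = 1/(-228578 + ((51 - 9) - 1*381924)) = 1/(-228578 + (42 - 381924)) = 1/(-228578 - 381882) = 1/(-610460) = -1/610460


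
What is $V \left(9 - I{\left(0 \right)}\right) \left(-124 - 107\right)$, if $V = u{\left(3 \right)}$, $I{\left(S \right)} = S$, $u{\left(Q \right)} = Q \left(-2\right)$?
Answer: $12474$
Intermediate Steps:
$u{\left(Q \right)} = - 2 Q$
$V = -6$ ($V = \left(-2\right) 3 = -6$)
$V \left(9 - I{\left(0 \right)}\right) \left(-124 - 107\right) = - 6 \left(9 - 0\right) \left(-124 - 107\right) = - 6 \left(9 + 0\right) \left(-231\right) = \left(-6\right) 9 \left(-231\right) = \left(-54\right) \left(-231\right) = 12474$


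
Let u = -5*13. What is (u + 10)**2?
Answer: 3025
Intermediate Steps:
u = -65
(u + 10)**2 = (-65 + 10)**2 = (-55)**2 = 3025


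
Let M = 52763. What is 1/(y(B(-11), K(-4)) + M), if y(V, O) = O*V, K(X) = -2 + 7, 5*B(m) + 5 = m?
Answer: 1/52747 ≈ 1.8958e-5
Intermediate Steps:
B(m) = -1 + m/5
K(X) = 5
1/(y(B(-11), K(-4)) + M) = 1/(5*(-1 + (1/5)*(-11)) + 52763) = 1/(5*(-1 - 11/5) + 52763) = 1/(5*(-16/5) + 52763) = 1/(-16 + 52763) = 1/52747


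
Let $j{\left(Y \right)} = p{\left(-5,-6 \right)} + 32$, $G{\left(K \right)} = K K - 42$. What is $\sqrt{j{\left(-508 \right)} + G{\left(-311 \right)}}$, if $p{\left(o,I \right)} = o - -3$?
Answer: $\sqrt{96709} \approx 310.98$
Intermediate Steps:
$p{\left(o,I \right)} = 3 + o$ ($p{\left(o,I \right)} = o + 3 = 3 + o$)
$G{\left(K \right)} = -42 + K^{2}$ ($G{\left(K \right)} = K^{2} - 42 = -42 + K^{2}$)
$j{\left(Y \right)} = 30$ ($j{\left(Y \right)} = \left(3 - 5\right) + 32 = -2 + 32 = 30$)
$\sqrt{j{\left(-508 \right)} + G{\left(-311 \right)}} = \sqrt{30 - \left(42 - \left(-311\right)^{2}\right)} = \sqrt{30 + \left(-42 + 96721\right)} = \sqrt{30 + 96679} = \sqrt{96709}$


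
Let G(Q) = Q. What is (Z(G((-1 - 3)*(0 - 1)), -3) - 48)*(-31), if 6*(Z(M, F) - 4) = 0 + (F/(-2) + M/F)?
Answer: 49073/36 ≈ 1363.1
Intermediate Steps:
Z(M, F) = 4 - F/12 + M/(6*F) (Z(M, F) = 4 + (0 + (F/(-2) + M/F))/6 = 4 + (0 + (F*(-1/2) + M/F))/6 = 4 + (0 + (-F/2 + M/F))/6 = 4 + (-F/2 + M/F)/6 = 4 + (-F/12 + M/(6*F)) = 4 - F/12 + M/(6*F))
(Z(G((-1 - 3)*(0 - 1)), -3) - 48)*(-31) = ((4 - 1/12*(-3) + (1/6)*((-1 - 3)*(0 - 1))/(-3)) - 48)*(-31) = ((4 + 1/4 + (1/6)*(-4*(-1))*(-1/3)) - 48)*(-31) = ((4 + 1/4 + (1/6)*4*(-1/3)) - 48)*(-31) = ((4 + 1/4 - 2/9) - 48)*(-31) = (145/36 - 48)*(-31) = -1583/36*(-31) = 49073/36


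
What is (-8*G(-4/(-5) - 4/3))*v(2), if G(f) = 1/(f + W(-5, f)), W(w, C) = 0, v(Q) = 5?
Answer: 75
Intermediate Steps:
G(f) = 1/f (G(f) = 1/(f + 0) = 1/f)
(-8*G(-4/(-5) - 4/3))*v(2) = -8/(-4/(-5) - 4/3)*5 = -8/(-4*(-⅕) - 4*⅓)*5 = -8/(⅘ - 4/3)*5 = -8/(-8/15)*5 = -8*(-15/8)*5 = 15*5 = 75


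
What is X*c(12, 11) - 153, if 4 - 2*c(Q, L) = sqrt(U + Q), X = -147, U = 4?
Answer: -153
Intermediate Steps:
c(Q, L) = 2 - sqrt(4 + Q)/2
X*c(12, 11) - 153 = -147*(2 - sqrt(4 + 12)/2) - 153 = -147*(2 - sqrt(16)/2) - 153 = -147*(2 - 1/2*4) - 153 = -147*(2 - 2) - 153 = -147*0 - 153 = 0 - 153 = -153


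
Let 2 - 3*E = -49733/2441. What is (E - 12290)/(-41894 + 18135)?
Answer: 29981685/57995719 ≈ 0.51696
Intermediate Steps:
E = 18205/2441 (E = ⅔ - (-49733)/(3*2441) = ⅔ - ⅓*(-49733/2441) = ⅔ + 49733/7323 = 18205/2441 ≈ 7.4580)
(E - 12290)/(-41894 + 18135) = (18205/2441 - 12290)/(-41894 + 18135) = -29981685/2441/(-23759) = -29981685/2441*(-1/23759) = 29981685/57995719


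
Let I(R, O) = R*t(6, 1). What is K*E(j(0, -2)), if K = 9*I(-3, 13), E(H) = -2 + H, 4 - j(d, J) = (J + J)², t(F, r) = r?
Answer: 378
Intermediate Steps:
j(d, J) = 4 - 4*J² (j(d, J) = 4 - (J + J)² = 4 - (2*J)² = 4 - 4*J²)
I(R, O) = R (I(R, O) = R*1 = R)
K = -27 (K = 9*(-3) = -27)
K*E(j(0, -2)) = -27*(-2 + (4 - 4*(-2)²)) = -27*(-2 + (4 - 4*4)) = -27*(-2 + (4 - 16)) = -27*(-2 - 12) = -27*(-14) = 378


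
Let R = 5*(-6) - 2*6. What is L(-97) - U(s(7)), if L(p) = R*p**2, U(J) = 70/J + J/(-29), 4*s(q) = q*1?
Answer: -45845281/116 ≈ -3.9522e+5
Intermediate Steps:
s(q) = q/4 (s(q) = (q*1)/4 = q/4)
U(J) = 70/J - J/29 (U(J) = 70/J + J*(-1/29) = 70/J - J/29)
R = -42 (R = -30 - 12 = -42)
L(p) = -42*p**2
L(-97) - U(s(7)) = -42*(-97)**2 - (70/(((1/4)*7)) - 7/116) = -42*9409 - (70/(7/4) - 1/29*7/4) = -395178 - (70*(4/7) - 7/116) = -395178 - (40 - 7/116) = -395178 - 1*4633/116 = -395178 - 4633/116 = -45845281/116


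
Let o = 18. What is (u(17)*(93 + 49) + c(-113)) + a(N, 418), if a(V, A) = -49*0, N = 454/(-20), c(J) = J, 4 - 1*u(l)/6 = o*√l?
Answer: 3295 - 15336*√17 ≈ -59937.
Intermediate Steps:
u(l) = 24 - 108*√l
N = -227/10 (N = 454*(-1/20) = -227/10 ≈ -22.700)
a(V, A) = 0
(u(17)*(93 + 49) + c(-113)) + a(N, 418) = ((24 - 108*√17)*(93 + 49) - 113) + 0 = ((24 - 108*√17)*142 - 113) + 0 = ((3408 - 15336*√17) - 113) + 0 = (3295 - 15336*√17) + 0 = 3295 - 15336*√17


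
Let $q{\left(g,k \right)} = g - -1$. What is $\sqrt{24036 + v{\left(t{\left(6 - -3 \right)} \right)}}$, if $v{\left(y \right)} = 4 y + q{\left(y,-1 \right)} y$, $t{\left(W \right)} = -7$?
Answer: $5 \sqrt{962} \approx 155.08$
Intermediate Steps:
$q{\left(g,k \right)} = 1 + g$ ($q{\left(g,k \right)} = g + 1 = 1 + g$)
$v{\left(y \right)} = 4 y + y \left(1 + y\right)$ ($v{\left(y \right)} = 4 y + \left(1 + y\right) y = 4 y + y \left(1 + y\right)$)
$\sqrt{24036 + v{\left(t{\left(6 - -3 \right)} \right)}} = \sqrt{24036 - 7 \left(5 - 7\right)} = \sqrt{24036 - -14} = \sqrt{24036 + 14} = \sqrt{24050} = 5 \sqrt{962}$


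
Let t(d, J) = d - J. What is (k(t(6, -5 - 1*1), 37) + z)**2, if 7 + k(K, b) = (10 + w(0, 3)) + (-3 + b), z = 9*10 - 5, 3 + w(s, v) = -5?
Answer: 12996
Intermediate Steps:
w(s, v) = -8 (w(s, v) = -3 - 5 = -8)
z = 85 (z = 90 - 5 = 85)
k(K, b) = -8 + b (k(K, b) = -7 + ((10 - 8) + (-3 + b)) = -7 + (2 + (-3 + b)) = -7 + (-1 + b) = -8 + b)
(k(t(6, -5 - 1*1), 37) + z)**2 = ((-8 + 37) + 85)**2 = (29 + 85)**2 = 114**2 = 12996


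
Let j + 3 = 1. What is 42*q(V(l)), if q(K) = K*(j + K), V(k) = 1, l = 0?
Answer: -42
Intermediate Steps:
j = -2 (j = -3 + 1 = -2)
q(K) = K*(-2 + K)
42*q(V(l)) = 42*(1*(-2 + 1)) = 42*(1*(-1)) = 42*(-1) = -42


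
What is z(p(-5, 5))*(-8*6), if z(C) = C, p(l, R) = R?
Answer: -240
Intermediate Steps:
z(p(-5, 5))*(-8*6) = 5*(-8*6) = 5*(-48) = -240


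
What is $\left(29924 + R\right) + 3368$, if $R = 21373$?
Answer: $54665$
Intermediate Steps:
$\left(29924 + R\right) + 3368 = \left(29924 + 21373\right) + 3368 = 51297 + 3368 = 54665$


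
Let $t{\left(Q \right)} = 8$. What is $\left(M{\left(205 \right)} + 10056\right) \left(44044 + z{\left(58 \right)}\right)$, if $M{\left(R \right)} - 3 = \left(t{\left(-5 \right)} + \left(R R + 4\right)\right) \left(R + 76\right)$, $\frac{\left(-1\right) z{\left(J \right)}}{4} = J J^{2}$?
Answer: $-8706103888224$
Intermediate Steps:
$z{\left(J \right)} = - 4 J^{3}$ ($z{\left(J \right)} = - 4 J J^{2} = - 4 J^{3}$)
$M{\left(R \right)} = 3 + \left(12 + R^{2}\right) \left(76 + R\right)$ ($M{\left(R \right)} = 3 + \left(8 + \left(R R + 4\right)\right) \left(R + 76\right) = 3 + \left(8 + \left(R^{2} + 4\right)\right) \left(76 + R\right) = 3 + \left(8 + \left(4 + R^{2}\right)\right) \left(76 + R\right) = 3 + \left(12 + R^{2}\right) \left(76 + R\right)$)
$\left(M{\left(205 \right)} + 10056\right) \left(44044 + z{\left(58 \right)}\right) = \left(\left(915 + 205^{3} + 12 \cdot 205 + 76 \cdot 205^{2}\right) + 10056\right) \left(44044 - 4 \cdot 58^{3}\right) = \left(\left(915 + 8615125 + 2460 + 76 \cdot 42025\right) + 10056\right) \left(44044 - 780448\right) = \left(\left(915 + 8615125 + 2460 + 3193900\right) + 10056\right) \left(44044 - 780448\right) = \left(11812400 + 10056\right) \left(-736404\right) = 11822456 \left(-736404\right) = -8706103888224$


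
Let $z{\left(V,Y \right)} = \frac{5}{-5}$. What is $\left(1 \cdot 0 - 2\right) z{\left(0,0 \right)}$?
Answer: $2$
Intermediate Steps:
$z{\left(V,Y \right)} = -1$ ($z{\left(V,Y \right)} = 5 \left(- \frac{1}{5}\right) = -1$)
$\left(1 \cdot 0 - 2\right) z{\left(0,0 \right)} = \left(1 \cdot 0 - 2\right) \left(-1\right) = \left(0 - 2\right) \left(-1\right) = \left(-2\right) \left(-1\right) = 2$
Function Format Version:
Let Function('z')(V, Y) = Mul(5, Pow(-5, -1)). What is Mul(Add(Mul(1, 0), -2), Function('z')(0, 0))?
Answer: 2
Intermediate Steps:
Function('z')(V, Y) = -1 (Function('z')(V, Y) = Mul(5, Rational(-1, 5)) = -1)
Mul(Add(Mul(1, 0), -2), Function('z')(0, 0)) = Mul(Add(Mul(1, 0), -2), -1) = Mul(Add(0, -2), -1) = Mul(-2, -1) = 2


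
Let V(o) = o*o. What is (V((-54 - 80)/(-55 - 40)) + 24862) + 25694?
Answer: 456285856/9025 ≈ 50558.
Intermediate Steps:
V(o) = o**2
(V((-54 - 80)/(-55 - 40)) + 24862) + 25694 = (((-54 - 80)/(-55 - 40))**2 + 24862) + 25694 = ((-134/(-95))**2 + 24862) + 25694 = ((-134*(-1/95))**2 + 24862) + 25694 = ((134/95)**2 + 24862) + 25694 = (17956/9025 + 24862) + 25694 = 224397506/9025 + 25694 = 456285856/9025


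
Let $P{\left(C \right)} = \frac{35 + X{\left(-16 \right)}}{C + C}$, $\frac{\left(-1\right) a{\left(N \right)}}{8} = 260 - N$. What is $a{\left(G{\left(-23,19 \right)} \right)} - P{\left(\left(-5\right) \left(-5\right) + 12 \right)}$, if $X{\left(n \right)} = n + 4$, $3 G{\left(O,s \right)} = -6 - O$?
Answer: $- \frac{451765}{222} \approx -2035.0$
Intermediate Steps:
$G{\left(O,s \right)} = -2 - \frac{O}{3}$ ($G{\left(O,s \right)} = \frac{-6 - O}{3} = -2 - \frac{O}{3}$)
$X{\left(n \right)} = 4 + n$
$a{\left(N \right)} = -2080 + 8 N$ ($a{\left(N \right)} = - 8 \left(260 - N\right) = -2080 + 8 N$)
$P{\left(C \right)} = \frac{23}{2 C}$ ($P{\left(C \right)} = \frac{35 + \left(4 - 16\right)}{C + C} = \frac{35 - 12}{2 C} = 23 \frac{1}{2 C} = \frac{23}{2 C}$)
$a{\left(G{\left(-23,19 \right)} \right)} - P{\left(\left(-5\right) \left(-5\right) + 12 \right)} = \left(-2080 + 8 \left(-2 - - \frac{23}{3}\right)\right) - \frac{23}{2 \left(\left(-5\right) \left(-5\right) + 12\right)} = \left(-2080 + 8 \left(-2 + \frac{23}{3}\right)\right) - \frac{23}{2 \left(25 + 12\right)} = \left(-2080 + 8 \cdot \frac{17}{3}\right) - \frac{23}{2 \cdot 37} = \left(-2080 + \frac{136}{3}\right) - \frac{23}{2} \cdot \frac{1}{37} = - \frac{6104}{3} - \frac{23}{74} = - \frac{451765}{222}$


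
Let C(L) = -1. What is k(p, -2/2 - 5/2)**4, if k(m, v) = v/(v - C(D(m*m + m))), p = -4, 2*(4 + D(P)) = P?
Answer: 2401/625 ≈ 3.8416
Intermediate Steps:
D(P) = -4 + P/2
k(m, v) = v/(1 + v) (k(m, v) = v/(v - 1*(-1)) = v/(v + 1) = v/(1 + v))
k(p, -2/2 - 5/2)**4 = ((-2/2 - 5/2)/(1 + (-2/2 - 5/2)))**4 = ((-2*1/2 - 5*1/2)/(1 + (-2*1/2 - 5*1/2)))**4 = ((-1 - 5/2)/(1 + (-1 - 5/2)))**4 = (-7/(2*(1 - 7/2)))**4 = (-7/(2*(-5/2)))**4 = (-7/2*(-2/5))**4 = (7/5)**4 = 2401/625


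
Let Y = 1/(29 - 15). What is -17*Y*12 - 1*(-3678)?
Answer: 25644/7 ≈ 3663.4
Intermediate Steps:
Y = 1/14 ≈ 0.071429
-17*Y*12 - 1*(-3678) = -17*1/14*12 - 1*(-3678) = -17/14*12 + 3678 = -102/7 + 3678 = 25644/7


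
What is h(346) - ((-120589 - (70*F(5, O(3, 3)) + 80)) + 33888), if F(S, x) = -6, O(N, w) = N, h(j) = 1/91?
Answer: 7858852/91 ≈ 86361.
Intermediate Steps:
h(j) = 1/91
h(346) - ((-120589 - (70*F(5, O(3, 3)) + 80)) + 33888) = 1/91 - ((-120589 - (70*(-6) + 80)) + 33888) = 1/91 - ((-120589 - (-420 + 80)) + 33888) = 1/91 - ((-120589 - 1*(-340)) + 33888) = 1/91 - ((-120589 + 340) + 33888) = 1/91 - (-120249 + 33888) = 1/91 - 1*(-86361) = 1/91 + 86361 = 7858852/91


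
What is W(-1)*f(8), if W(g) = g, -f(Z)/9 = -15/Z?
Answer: -135/8 ≈ -16.875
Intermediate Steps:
f(Z) = 135/Z (f(Z) = -(-135)/Z = 135/Z)
W(-1)*f(8) = -135/8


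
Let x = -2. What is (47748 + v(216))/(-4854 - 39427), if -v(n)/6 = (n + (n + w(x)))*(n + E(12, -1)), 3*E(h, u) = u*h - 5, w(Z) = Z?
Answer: 494912/44281 ≈ 11.177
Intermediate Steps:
E(h, u) = -5/3 + h*u/3 (E(h, u) = (u*h - 5)/3 = (h*u - 5)/3 = (-5 + h*u)/3 = -5/3 + h*u/3)
v(n) = -6*(-2 + 2*n)*(-17/3 + n) (v(n) = -6*(n + (n - 2))*(n + (-5/3 + (⅓)*12*(-1))) = -6*(n + (-2 + n))*(n + (-5/3 - 4)) = -6*(-2 + 2*n)*(n - 17/3) = -6*(-2 + 2*n)*(-17/3 + n))
(47748 + v(216))/(-4854 - 39427) = (47748 + (-68 - 12*216² + 80*216))/(-4854 - 39427) = (47748 + (-68 - 12*46656 + 17280))/(-44281) = (47748 + (-68 - 559872 + 17280))*(-1/44281) = (47748 - 542660)*(-1/44281) = -494912*(-1/44281) = 494912/44281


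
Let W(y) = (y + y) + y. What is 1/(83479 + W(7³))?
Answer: 1/84508 ≈ 1.1833e-5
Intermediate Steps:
W(y) = 3*y (W(y) = 2*y + y = 3*y)
1/(83479 + W(7³)) = 1/(83479 + 3*7³) = 1/(83479 + 3*343) = 1/(83479 + 1029) = 1/84508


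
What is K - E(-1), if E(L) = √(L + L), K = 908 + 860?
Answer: 1768 - I*√2 ≈ 1768.0 - 1.4142*I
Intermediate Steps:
K = 1768
E(L) = √2*√L (E(L) = √(2*L) = √2*√L)
K - E(-1) = 1768 - √2*√(-1) = 1768 - √2*I = 1768 - I*√2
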